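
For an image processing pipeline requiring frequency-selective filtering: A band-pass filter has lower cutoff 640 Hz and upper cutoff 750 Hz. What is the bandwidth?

Bandwidth = f_high - f_low
= 750 Hz - 640 Hz = 110 Hz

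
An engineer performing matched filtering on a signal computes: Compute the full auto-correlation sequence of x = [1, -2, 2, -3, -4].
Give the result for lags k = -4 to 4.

r_xx[k] = sum_m x[m]*x[m+k], indexed from 0, for k = -4 to 4:
  r_xx[-4] = x[4]*x[0] = -4
  r_xx[-3] = x[3]*x[0] + x[4]*x[1] = 5
  r_xx[-2] = x[2]*x[0] + x[3]*x[1] + x[4]*x[2] = 0
  r_xx[-1] = x[1]*x[0] + x[2]*x[1] + x[3]*x[2] + x[4]*x[3] = 0
  r_xx[0] = x[0]*x[0] + x[1]*x[1] + x[2]*x[2] + x[3]*x[3] + x[4]*x[4] = 34
  r_xx[1] = x[0]*x[1] + x[1]*x[2] + x[2]*x[3] + x[3]*x[4] = 0
  r_xx[2] = x[0]*x[2] + x[1]*x[3] + x[2]*x[4] = 0
  r_xx[3] = x[0]*x[3] + x[1]*x[4] = 5
  r_xx[4] = x[0]*x[4] = -4
r_xx = [-4, 5, 0, 0, 34, 0, 0, 5, -4]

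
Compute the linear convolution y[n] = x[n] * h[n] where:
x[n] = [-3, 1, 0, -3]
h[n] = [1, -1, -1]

y[n] = sum_k x[k]*h[n-k]. Output length = len(x) + len(h) - 1 = 4 + 3 - 1 = 6.
y[0] = -3*1 = -3
y[1] = 1*1 + -3*-1 = 4
y[2] = 0*1 + 1*-1 + -3*-1 = 2
y[3] = -3*1 + 0*-1 + 1*-1 = -4
y[4] = -3*-1 + 0*-1 = 3
y[5] = -3*-1 = 3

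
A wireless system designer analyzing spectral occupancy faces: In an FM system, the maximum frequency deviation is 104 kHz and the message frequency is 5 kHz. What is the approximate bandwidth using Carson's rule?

Carson's rule: BW = 2*(delta_f + f_m)
= 2*(104 + 5) kHz = 218 kHz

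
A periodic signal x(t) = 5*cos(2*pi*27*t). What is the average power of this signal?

Average power of A*cos(wt) is A^2/2.
P = 5^2 / 2 = 25/2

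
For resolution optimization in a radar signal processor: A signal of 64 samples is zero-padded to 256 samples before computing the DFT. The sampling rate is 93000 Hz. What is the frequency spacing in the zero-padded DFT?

Original DFT: N = 64, resolution = f_s/N = 93000/64 = 11625/8 Hz
Zero-padded DFT: N = 256, resolution = f_s/N = 93000/256 = 11625/32 Hz
Zero-padding interpolates the spectrum (finer frequency grid)
but does NOT improve the true spectral resolution (ability to resolve close frequencies).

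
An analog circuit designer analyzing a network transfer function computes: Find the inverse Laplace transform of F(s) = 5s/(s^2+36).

Standard pair: s/(s^2+w^2) <-> cos(wt)*u(t)
With k=5, w=6: f(t) = 5*cos(6t)*u(t)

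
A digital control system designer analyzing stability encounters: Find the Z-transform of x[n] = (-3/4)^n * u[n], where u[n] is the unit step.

The Z-transform of a^n * u[n] is z/(z-a) for |z| > |a|.
Here a = -3/4, so X(z) = z/(z - (-3/4)) = 4z/(4z + 3)
ROC: |z| > 3/4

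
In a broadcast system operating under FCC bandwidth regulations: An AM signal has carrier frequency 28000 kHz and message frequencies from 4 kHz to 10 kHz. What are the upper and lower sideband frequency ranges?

Upper sideband (USB) = fc + [fm_low, fm_high] = 28000 + [4, 10] = [28004, 28010] kHz
Lower sideband (LSB) = fc - [fm_high, fm_low] = 28000 - [10, 4] = [27990, 27996] kHz
Total occupied spectrum: 27990 kHz to 28010 kHz (plus carrier at 28000 kHz)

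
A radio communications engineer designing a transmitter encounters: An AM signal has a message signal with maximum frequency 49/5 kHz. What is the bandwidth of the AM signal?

In AM (double-sideband), the bandwidth is twice the message frequency.
BW = 2 * f_m = 2 * 49/5 kHz = 98/5 kHz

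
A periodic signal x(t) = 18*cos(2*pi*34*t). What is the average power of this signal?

Average power of A*cos(wt) is A^2/2.
P = 18^2 / 2 = 324/2 = 162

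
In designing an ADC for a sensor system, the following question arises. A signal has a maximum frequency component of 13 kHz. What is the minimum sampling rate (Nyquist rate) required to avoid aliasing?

By the Nyquist-Shannon sampling theorem,
the minimum sampling rate (Nyquist rate) must be at least 2 * f_max.
Nyquist rate = 2 * 13 kHz = 26 kHz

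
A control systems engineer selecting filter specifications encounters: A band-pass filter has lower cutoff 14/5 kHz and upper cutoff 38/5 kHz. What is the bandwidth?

Bandwidth = f_high - f_low
= 38/5 kHz - 14/5 kHz = 24/5 kHz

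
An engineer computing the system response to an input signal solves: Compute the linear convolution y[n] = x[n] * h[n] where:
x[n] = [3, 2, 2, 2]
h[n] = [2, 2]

y[n] = sum_k x[k]*h[n-k]. Output length = len(x) + len(h) - 1 = 4 + 2 - 1 = 5.
y[0] = 3*2 = 6
y[1] = 2*2 + 3*2 = 10
y[2] = 2*2 + 2*2 = 8
y[3] = 2*2 + 2*2 = 8
y[4] = 2*2 = 4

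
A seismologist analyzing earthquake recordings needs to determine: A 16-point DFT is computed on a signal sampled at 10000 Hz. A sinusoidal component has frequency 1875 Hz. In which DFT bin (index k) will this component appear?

DFT frequency resolution = f_s/N = 10000/16 = 625 Hz
Bin index k = f_signal / resolution = 1875 / 625 = 3
The signal frequency 1875 Hz falls in DFT bin k = 3.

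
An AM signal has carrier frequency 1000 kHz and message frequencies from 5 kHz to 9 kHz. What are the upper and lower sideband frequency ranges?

Upper sideband (USB) = fc + [fm_low, fm_high] = 1000 + [5, 9] = [1005, 1009] kHz
Lower sideband (LSB) = fc - [fm_high, fm_low] = 1000 - [9, 5] = [991, 995] kHz
Total occupied spectrum: 991 kHz to 1009 kHz (plus carrier at 1000 kHz)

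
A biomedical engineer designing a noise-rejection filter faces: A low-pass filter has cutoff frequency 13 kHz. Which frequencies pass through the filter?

A low-pass filter passes all frequencies below the cutoff frequency 13 kHz and attenuates higher frequencies.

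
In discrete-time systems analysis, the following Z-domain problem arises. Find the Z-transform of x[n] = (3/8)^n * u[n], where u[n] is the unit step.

The Z-transform of a^n * u[n] is z/(z-a) for |z| > |a|.
Here a = 3/8, so X(z) = z/(z - (3/8)) = 8z/(8z - 3)
ROC: |z| > 3/8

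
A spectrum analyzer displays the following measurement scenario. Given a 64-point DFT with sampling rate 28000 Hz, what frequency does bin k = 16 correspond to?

The frequency of DFT bin k is: f_k = k * f_s / N
f_16 = 16 * 28000 / 64 = 7000 Hz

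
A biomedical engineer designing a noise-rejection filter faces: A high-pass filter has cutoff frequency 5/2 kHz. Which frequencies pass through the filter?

A high-pass filter passes all frequencies above the cutoff frequency 5/2 kHz and attenuates lower frequencies.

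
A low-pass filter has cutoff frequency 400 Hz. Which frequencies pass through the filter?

A low-pass filter passes all frequencies below the cutoff frequency 400 Hz and attenuates higher frequencies.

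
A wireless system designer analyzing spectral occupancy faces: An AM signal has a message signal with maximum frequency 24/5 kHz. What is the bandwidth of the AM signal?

In AM (double-sideband), the bandwidth is twice the message frequency.
BW = 2 * f_m = 2 * 24/5 kHz = 48/5 kHz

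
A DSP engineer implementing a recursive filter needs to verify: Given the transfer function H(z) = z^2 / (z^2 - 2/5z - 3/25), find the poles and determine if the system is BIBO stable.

Poles are roots of the denominator: z^2 - 2/5z - 3/25 = 0.
Quadratic formula: z = [-(-2/5) +/- sqrt((-2/5)^2 - 4*(-3/25))] / 2
Discriminant = 4/25 + 12/25 = 16/25; sqrt = 4/5.
z = (2/5 +/- 4/5) / 2 => z = 3/5 or z = -1/5.
|p1| = 3/5, |p2| = 1/5.
For BIBO stability, all poles must lie inside the unit circle (|p| < 1).
System is STABLE since both |p| < 1.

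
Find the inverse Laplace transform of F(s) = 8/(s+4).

Standard pair: k/(s+a) <-> k*e^(-at)*u(t)
With k=8, a=4: f(t) = 8*e^(-4t)*u(t)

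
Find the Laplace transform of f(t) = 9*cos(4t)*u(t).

Standard pair: cos(wt)*u(t) <-> s/(s^2+w^2)
With w = 4: L{9*cos(4t)*u(t)} = 9s/(s^2+16)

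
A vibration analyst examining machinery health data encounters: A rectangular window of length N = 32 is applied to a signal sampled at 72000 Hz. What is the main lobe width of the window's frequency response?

For a rectangular window of length N,
the main lobe width in frequency is 2*f_s/N.
= 2*72000/32 = 4500 Hz
This determines the minimum frequency separation for resolving two sinusoids.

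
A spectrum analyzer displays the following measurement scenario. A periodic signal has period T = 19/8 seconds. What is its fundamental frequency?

The fundamental frequency is the reciprocal of the period.
f = 1/T = 1/(19/8) = 8/19 Hz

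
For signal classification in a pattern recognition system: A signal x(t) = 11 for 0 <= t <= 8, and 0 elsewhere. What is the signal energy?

Energy = integral of |x(t)|^2 dt over the signal duration
= 11^2 * 8 = 121 * 8 = 968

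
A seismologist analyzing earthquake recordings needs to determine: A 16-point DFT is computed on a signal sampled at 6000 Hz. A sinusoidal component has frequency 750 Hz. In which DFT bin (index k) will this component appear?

DFT frequency resolution = f_s/N = 6000/16 = 375 Hz
Bin index k = f_signal / resolution = 750 / 375 = 2
The signal frequency 750 Hz falls in DFT bin k = 2.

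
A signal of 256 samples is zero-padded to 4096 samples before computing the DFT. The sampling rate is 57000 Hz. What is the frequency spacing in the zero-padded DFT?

Original DFT: N = 256, resolution = f_s/N = 57000/256 = 7125/32 Hz
Zero-padded DFT: N = 4096, resolution = f_s/N = 57000/4096 = 7125/512 Hz
Zero-padding interpolates the spectrum (finer frequency grid)
but does NOT improve the true spectral resolution (ability to resolve close frequencies).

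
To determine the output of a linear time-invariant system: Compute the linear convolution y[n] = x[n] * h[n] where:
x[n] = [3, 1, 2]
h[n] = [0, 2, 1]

y[n] = sum_k x[k]*h[n-k]. Output length = len(x) + len(h) - 1 = 3 + 3 - 1 = 5.
y[0] = 3*0 = 0
y[1] = 1*0 + 3*2 = 6
y[2] = 2*0 + 1*2 + 3*1 = 5
y[3] = 2*2 + 1*1 = 5
y[4] = 2*1 = 2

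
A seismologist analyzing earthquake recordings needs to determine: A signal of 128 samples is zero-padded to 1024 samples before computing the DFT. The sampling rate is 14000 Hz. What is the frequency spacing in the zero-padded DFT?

Original DFT: N = 128, resolution = f_s/N = 14000/128 = 875/8 Hz
Zero-padded DFT: N = 1024, resolution = f_s/N = 14000/1024 = 875/64 Hz
Zero-padding interpolates the spectrum (finer frequency grid)
but does NOT improve the true spectral resolution (ability to resolve close frequencies).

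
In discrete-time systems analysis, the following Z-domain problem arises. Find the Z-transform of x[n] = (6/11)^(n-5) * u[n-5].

Time-shifting property: if X(z) = Z{x[n]}, then Z{x[n-d]} = z^(-d) * X(z)
X(z) = z/(z - 6/11) for x[n] = (6/11)^n * u[n]
Z{x[n-5]} = z^(-5) * z/(z - 6/11) = z^(-4)/(z - 6/11)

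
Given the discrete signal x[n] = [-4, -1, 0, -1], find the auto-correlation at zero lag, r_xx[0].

The auto-correlation at zero lag r_xx[0] equals the signal energy.
r_xx[0] = sum of x[n]^2 = (-4)^2 + (-1)^2 + 0^2 + (-1)^2
= 16 + 1 + 0 + 1 = 18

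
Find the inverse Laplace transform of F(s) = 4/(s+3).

Standard pair: k/(s+a) <-> k*e^(-at)*u(t)
With k=4, a=3: f(t) = 4*e^(-3t)*u(t)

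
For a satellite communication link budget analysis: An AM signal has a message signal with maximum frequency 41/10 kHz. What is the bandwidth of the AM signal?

In AM (double-sideband), the bandwidth is twice the message frequency.
BW = 2 * f_m = 2 * 41/10 kHz = 41/5 kHz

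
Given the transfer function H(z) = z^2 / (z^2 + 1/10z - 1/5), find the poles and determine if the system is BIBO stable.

Poles are roots of the denominator: z^2 + 1/10z - 1/5 = 0.
Quadratic formula: z = [-(1/10) +/- sqrt((1/10)^2 - 4*(-1/5))] / 2
Discriminant = 1/100 + 4/5 = 81/100; sqrt = 9/10.
z = (-1/10 +/- 9/10) / 2 => z = 2/5 or z = -1/2.
|p1| = 1/2, |p2| = 2/5.
For BIBO stability, all poles must lie inside the unit circle (|p| < 1).
System is STABLE since both |p| < 1.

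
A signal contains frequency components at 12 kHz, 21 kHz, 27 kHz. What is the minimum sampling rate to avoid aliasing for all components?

The highest frequency component is f_max = 27 kHz.
Nyquist rate = 2 * f_max = 2 * 27 kHz = 54 kHz.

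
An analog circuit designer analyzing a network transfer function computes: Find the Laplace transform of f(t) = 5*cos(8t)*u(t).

Standard pair: cos(wt)*u(t) <-> s/(s^2+w^2)
With w = 8: L{5*cos(8t)*u(t)} = 5s/(s^2+64)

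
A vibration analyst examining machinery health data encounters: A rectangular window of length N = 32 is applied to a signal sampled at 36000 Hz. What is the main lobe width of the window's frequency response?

For a rectangular window of length N,
the main lobe width in frequency is 2*f_s/N.
= 2*36000/32 = 2250 Hz
This determines the minimum frequency separation for resolving two sinusoids.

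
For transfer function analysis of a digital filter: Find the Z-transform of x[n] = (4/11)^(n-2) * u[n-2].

Time-shifting property: if X(z) = Z{x[n]}, then Z{x[n-d]} = z^(-d) * X(z)
X(z) = z/(z - 4/11) for x[n] = (4/11)^n * u[n]
Z{x[n-2]} = z^(-2) * z/(z - 4/11) = z^(-1)/(z - 4/11)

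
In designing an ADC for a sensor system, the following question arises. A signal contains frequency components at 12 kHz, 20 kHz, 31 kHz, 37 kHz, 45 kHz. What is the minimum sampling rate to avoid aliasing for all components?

The highest frequency component is f_max = 45 kHz.
Nyquist rate = 2 * f_max = 2 * 45 kHz = 90 kHz.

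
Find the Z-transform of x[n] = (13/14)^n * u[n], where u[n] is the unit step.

The Z-transform of a^n * u[n] is z/(z-a) for |z| > |a|.
Here a = 13/14, so X(z) = z/(z - (13/14)) = 14z/(14z - 13)
ROC: |z| > 13/14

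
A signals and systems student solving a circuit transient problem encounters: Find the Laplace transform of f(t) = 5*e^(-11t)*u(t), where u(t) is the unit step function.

Standard Laplace transform pair:
e^(-at)*u(t) <-> 1/(s+a)
With a = 11: L{5*e^(-11t)*u(t)} = 5/(s+11), ROC: Re(s) > -11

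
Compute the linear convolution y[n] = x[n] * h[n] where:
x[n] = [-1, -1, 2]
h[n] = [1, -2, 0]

y[n] = sum_k x[k]*h[n-k]. Output length = len(x) + len(h) - 1 = 3 + 3 - 1 = 5.
y[0] = -1*1 = -1
y[1] = -1*1 + -1*-2 = 1
y[2] = 2*1 + -1*-2 + -1*0 = 4
y[3] = 2*-2 + -1*0 = -4
y[4] = 2*0 = 0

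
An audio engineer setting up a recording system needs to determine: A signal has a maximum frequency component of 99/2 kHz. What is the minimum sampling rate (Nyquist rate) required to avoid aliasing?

By the Nyquist-Shannon sampling theorem,
the minimum sampling rate (Nyquist rate) must be at least 2 * f_max.
Nyquist rate = 2 * 99/2 kHz = 99 kHz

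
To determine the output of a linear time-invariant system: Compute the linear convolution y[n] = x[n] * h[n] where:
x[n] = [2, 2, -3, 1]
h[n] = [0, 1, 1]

y[n] = sum_k x[k]*h[n-k]. Output length = len(x) + len(h) - 1 = 4 + 3 - 1 = 6.
y[0] = 2*0 = 0
y[1] = 2*0 + 2*1 = 2
y[2] = -3*0 + 2*1 + 2*1 = 4
y[3] = 1*0 + -3*1 + 2*1 = -1
y[4] = 1*1 + -3*1 = -2
y[5] = 1*1 = 1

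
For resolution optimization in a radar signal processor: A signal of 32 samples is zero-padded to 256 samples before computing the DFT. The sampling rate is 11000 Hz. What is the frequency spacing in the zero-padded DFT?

Original DFT: N = 32, resolution = f_s/N = 11000/32 = 1375/4 Hz
Zero-padded DFT: N = 256, resolution = f_s/N = 11000/256 = 1375/32 Hz
Zero-padding interpolates the spectrum (finer frequency grid)
but does NOT improve the true spectral resolution (ability to resolve close frequencies).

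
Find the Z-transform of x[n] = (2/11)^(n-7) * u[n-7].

Time-shifting property: if X(z) = Z{x[n]}, then Z{x[n-d]} = z^(-d) * X(z)
X(z) = z/(z - 2/11) for x[n] = (2/11)^n * u[n]
Z{x[n-7]} = z^(-7) * z/(z - 2/11) = z^(-6)/(z - 2/11)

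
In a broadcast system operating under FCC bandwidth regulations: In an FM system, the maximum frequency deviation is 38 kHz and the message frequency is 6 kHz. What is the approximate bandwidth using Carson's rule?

Carson's rule: BW = 2*(delta_f + f_m)
= 2*(38 + 6) kHz = 88 kHz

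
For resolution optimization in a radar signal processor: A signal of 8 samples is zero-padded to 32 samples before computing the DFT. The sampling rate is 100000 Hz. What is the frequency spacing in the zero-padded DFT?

Original DFT: N = 8, resolution = f_s/N = 100000/8 = 12500 Hz
Zero-padded DFT: N = 32, resolution = f_s/N = 100000/32 = 3125 Hz
Zero-padding interpolates the spectrum (finer frequency grid)
but does NOT improve the true spectral resolution (ability to resolve close frequencies).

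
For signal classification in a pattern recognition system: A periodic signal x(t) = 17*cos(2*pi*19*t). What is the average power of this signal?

Average power of A*cos(wt) is A^2/2.
P = 17^2 / 2 = 289/2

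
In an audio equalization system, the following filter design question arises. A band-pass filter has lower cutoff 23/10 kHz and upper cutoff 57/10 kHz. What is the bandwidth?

Bandwidth = f_high - f_low
= 57/10 kHz - 23/10 kHz = 17/5 kHz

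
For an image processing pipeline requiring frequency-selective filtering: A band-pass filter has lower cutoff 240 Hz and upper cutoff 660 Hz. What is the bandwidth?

Bandwidth = f_high - f_low
= 660 Hz - 240 Hz = 420 Hz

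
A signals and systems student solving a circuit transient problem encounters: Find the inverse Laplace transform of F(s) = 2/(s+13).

Standard pair: k/(s+a) <-> k*e^(-at)*u(t)
With k=2, a=13: f(t) = 2*e^(-13t)*u(t)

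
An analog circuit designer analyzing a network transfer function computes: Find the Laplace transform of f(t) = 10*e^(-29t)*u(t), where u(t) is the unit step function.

Standard Laplace transform pair:
e^(-at)*u(t) <-> 1/(s+a)
With a = 29: L{10*e^(-29t)*u(t)} = 10/(s+29), ROC: Re(s) > -29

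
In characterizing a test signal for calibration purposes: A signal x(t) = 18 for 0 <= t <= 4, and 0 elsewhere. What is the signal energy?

Energy = integral of |x(t)|^2 dt over the signal duration
= 18^2 * 4 = 324 * 4 = 1296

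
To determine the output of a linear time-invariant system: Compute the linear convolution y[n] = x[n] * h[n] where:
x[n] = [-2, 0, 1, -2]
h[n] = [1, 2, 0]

y[n] = sum_k x[k]*h[n-k]. Output length = len(x) + len(h) - 1 = 4 + 3 - 1 = 6.
y[0] = -2*1 = -2
y[1] = 0*1 + -2*2 = -4
y[2] = 1*1 + 0*2 + -2*0 = 1
y[3] = -2*1 + 1*2 + 0*0 = 0
y[4] = -2*2 + 1*0 = -4
y[5] = -2*0 = 0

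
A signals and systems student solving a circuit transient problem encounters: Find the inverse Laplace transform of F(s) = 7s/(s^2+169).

Standard pair: s/(s^2+w^2) <-> cos(wt)*u(t)
With k=7, w=13: f(t) = 7*cos(13t)*u(t)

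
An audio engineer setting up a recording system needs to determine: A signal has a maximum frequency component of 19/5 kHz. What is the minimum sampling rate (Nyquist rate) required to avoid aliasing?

By the Nyquist-Shannon sampling theorem,
the minimum sampling rate (Nyquist rate) must be at least 2 * f_max.
Nyquist rate = 2 * 19/5 kHz = 38/5 kHz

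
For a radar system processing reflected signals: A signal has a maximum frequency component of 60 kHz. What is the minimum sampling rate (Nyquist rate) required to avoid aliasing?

By the Nyquist-Shannon sampling theorem,
the minimum sampling rate (Nyquist rate) must be at least 2 * f_max.
Nyquist rate = 2 * 60 kHz = 120 kHz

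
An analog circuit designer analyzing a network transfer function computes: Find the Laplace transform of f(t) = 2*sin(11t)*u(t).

Standard pair: sin(wt)*u(t) <-> w/(s^2+w^2)
With w = 11: L{2*sin(11t)*u(t)} = 22/(s^2+121)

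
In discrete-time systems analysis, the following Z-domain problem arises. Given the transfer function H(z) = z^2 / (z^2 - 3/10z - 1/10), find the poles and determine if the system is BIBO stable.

Poles are roots of the denominator: z^2 - 3/10z - 1/10 = 0.
Quadratic formula: z = [-(-3/10) +/- sqrt((-3/10)^2 - 4*(-1/10))] / 2
Discriminant = 9/100 + 2/5 = 49/100; sqrt = 7/10.
z = (3/10 +/- 7/10) / 2 => z = 1/2 or z = -1/5.
|p1| = 1/5, |p2| = 1/2.
For BIBO stability, all poles must lie inside the unit circle (|p| < 1).
System is STABLE since both |p| < 1.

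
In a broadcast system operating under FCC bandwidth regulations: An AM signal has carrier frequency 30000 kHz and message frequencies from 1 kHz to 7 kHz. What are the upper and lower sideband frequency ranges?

Upper sideband (USB) = fc + [fm_low, fm_high] = 30000 + [1, 7] = [30001, 30007] kHz
Lower sideband (LSB) = fc - [fm_high, fm_low] = 30000 - [7, 1] = [29993, 29999] kHz
Total occupied spectrum: 29993 kHz to 30007 kHz (plus carrier at 30000 kHz)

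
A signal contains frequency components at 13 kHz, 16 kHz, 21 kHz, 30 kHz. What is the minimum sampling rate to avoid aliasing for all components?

The highest frequency component is f_max = 30 kHz.
Nyquist rate = 2 * f_max = 2 * 30 kHz = 60 kHz.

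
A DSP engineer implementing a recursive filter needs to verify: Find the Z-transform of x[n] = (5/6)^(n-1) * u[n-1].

Time-shifting property: if X(z) = Z{x[n]}, then Z{x[n-d]} = z^(-d) * X(z)
X(z) = z/(z - 5/6) for x[n] = (5/6)^n * u[n]
Z{x[n-1]} = z^(-1) * z/(z - 5/6) = 1/(z - 5/6)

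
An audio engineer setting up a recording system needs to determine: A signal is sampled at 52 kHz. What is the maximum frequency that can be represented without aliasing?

The maximum frequency that can be represented without aliasing
is the Nyquist frequency: f_max = f_s / 2 = 52 kHz / 2 = 26 kHz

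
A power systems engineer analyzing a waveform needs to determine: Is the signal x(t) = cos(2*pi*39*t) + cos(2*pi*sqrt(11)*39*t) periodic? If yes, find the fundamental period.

f1 = 39 Hz, f2 = 39*sqrt(11) Hz
Ratio f2/f1 = sqrt(11), which is irrational.
Since the frequency ratio is irrational, no common period exists.
The signal is not periodic.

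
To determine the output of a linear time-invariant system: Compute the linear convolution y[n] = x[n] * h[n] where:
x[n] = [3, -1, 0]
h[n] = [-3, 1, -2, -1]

y[n] = sum_k x[k]*h[n-k]. Output length = len(x) + len(h) - 1 = 3 + 4 - 1 = 6.
y[0] = 3*-3 = -9
y[1] = -1*-3 + 3*1 = 6
y[2] = 0*-3 + -1*1 + 3*-2 = -7
y[3] = 0*1 + -1*-2 + 3*-1 = -1
y[4] = 0*-2 + -1*-1 = 1
y[5] = 0*-1 = 0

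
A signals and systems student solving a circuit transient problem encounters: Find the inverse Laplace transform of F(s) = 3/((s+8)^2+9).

Standard pair: w/((s+a)^2+w^2) <-> e^(-at)*sin(wt)*u(t)
With a=8, w=3: f(t) = e^(-8t)*sin(3t)*u(t)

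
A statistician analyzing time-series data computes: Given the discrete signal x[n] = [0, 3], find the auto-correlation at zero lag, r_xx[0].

The auto-correlation at zero lag r_xx[0] equals the signal energy.
r_xx[0] = sum of x[n]^2 = 0^2 + 3^2
= 0 + 9 = 9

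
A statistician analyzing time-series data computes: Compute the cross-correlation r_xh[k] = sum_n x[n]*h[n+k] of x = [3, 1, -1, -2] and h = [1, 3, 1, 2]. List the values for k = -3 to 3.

Both sequences indexed from 0 and zero outside their support.
Lags with overlap: k = -3 to 3.
  r_xh[-3] = x[3]*h[0] = -2
  r_xh[-2] = x[2]*h[0] + x[3]*h[1] = -7
  r_xh[-1] = x[1]*h[0] + x[2]*h[1] + x[3]*h[2] = -4
  r_xh[0] = x[0]*h[0] + x[1]*h[1] + x[2]*h[2] + x[3]*h[3] = 1
  r_xh[1] = x[0]*h[1] + x[1]*h[2] + x[2]*h[3] = 8
  r_xh[2] = x[0]*h[2] + x[1]*h[3] = 5
  r_xh[3] = x[0]*h[3] = 6
r_xh = [-2, -7, -4, 1, 8, 5, 6] (for k = -3, ..., 3)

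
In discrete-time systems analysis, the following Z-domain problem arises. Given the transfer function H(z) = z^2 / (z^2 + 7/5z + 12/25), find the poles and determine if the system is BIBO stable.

Poles are roots of the denominator: z^2 + 7/5z + 12/25 = 0.
Quadratic formula: z = [-(7/5) +/- sqrt((7/5)^2 - 4*(12/25))] / 2
Discriminant = 49/25 - 48/25 = 1/25; sqrt = 1/5.
z = (-7/5 +/- 1/5) / 2 => z = -3/5 or z = -4/5.
|p1| = 4/5, |p2| = 3/5.
For BIBO stability, all poles must lie inside the unit circle (|p| < 1).
System is STABLE since both |p| < 1.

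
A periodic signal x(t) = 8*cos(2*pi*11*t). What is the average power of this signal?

Average power of A*cos(wt) is A^2/2.
P = 8^2 / 2 = 64/2 = 32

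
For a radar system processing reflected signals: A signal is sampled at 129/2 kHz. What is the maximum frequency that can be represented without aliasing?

The maximum frequency that can be represented without aliasing
is the Nyquist frequency: f_max = f_s / 2 = 129/2 kHz / 2 = 129/4 kHz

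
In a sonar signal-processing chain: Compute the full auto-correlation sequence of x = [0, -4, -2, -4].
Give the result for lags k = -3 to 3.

r_xx[k] = sum_m x[m]*x[m+k], indexed from 0, for k = -3 to 3:
  r_xx[-3] = x[3]*x[0] = 0
  r_xx[-2] = x[2]*x[0] + x[3]*x[1] = 16
  r_xx[-1] = x[1]*x[0] + x[2]*x[1] + x[3]*x[2] = 16
  r_xx[0] = x[0]*x[0] + x[1]*x[1] + x[2]*x[2] + x[3]*x[3] = 36
  r_xx[1] = x[0]*x[1] + x[1]*x[2] + x[2]*x[3] = 16
  r_xx[2] = x[0]*x[2] + x[1]*x[3] = 16
  r_xx[3] = x[0]*x[3] = 0
r_xx = [0, 16, 16, 36, 16, 16, 0]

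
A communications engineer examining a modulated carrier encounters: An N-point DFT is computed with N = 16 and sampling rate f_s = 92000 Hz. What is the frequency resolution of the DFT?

DFT frequency resolution = f_s / N
= 92000 / 16 = 5750 Hz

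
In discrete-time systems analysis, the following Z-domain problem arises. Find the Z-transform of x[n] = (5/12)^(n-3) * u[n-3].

Time-shifting property: if X(z) = Z{x[n]}, then Z{x[n-d]} = z^(-d) * X(z)
X(z) = z/(z - 5/12) for x[n] = (5/12)^n * u[n]
Z{x[n-3]} = z^(-3) * z/(z - 5/12) = z^(-2)/(z - 5/12)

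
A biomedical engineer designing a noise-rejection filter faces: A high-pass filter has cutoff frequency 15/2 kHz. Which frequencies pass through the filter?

A high-pass filter passes all frequencies above the cutoff frequency 15/2 kHz and attenuates lower frequencies.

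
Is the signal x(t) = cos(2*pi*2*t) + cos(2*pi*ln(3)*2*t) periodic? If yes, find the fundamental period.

f1 = 2 Hz, f2 = 2*ln(3) Hz
Ratio f2/f1 = ln(3), which is irrational.
Since the frequency ratio is irrational, no common period exists.
The signal is not periodic.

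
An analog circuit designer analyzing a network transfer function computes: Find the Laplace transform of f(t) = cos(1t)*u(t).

Standard pair: cos(wt)*u(t) <-> s/(s^2+w^2)
With w = 1: L{cos(1t)*u(t)} = s/(s^2+1)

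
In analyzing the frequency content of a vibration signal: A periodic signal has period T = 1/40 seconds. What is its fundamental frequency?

The fundamental frequency is the reciprocal of the period.
f = 1/T = 1/(1/40) = 40 Hz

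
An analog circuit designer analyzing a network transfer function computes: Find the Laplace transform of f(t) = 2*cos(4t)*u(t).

Standard pair: cos(wt)*u(t) <-> s/(s^2+w^2)
With w = 4: L{2*cos(4t)*u(t)} = 2s/(s^2+16)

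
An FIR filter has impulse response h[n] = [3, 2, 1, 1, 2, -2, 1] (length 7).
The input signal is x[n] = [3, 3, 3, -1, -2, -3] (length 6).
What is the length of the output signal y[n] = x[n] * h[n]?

For linear convolution, the output length is:
len(y) = len(x) + len(h) - 1 = 6 + 7 - 1 = 12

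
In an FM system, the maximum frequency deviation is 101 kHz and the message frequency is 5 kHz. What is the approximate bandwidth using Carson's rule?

Carson's rule: BW = 2*(delta_f + f_m)
= 2*(101 + 5) kHz = 212 kHz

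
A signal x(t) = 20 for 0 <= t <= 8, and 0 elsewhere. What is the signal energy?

Energy = integral of |x(t)|^2 dt over the signal duration
= 20^2 * 8 = 400 * 8 = 3200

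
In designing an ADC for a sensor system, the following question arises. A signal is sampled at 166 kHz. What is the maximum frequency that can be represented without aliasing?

The maximum frequency that can be represented without aliasing
is the Nyquist frequency: f_max = f_s / 2 = 166 kHz / 2 = 83 kHz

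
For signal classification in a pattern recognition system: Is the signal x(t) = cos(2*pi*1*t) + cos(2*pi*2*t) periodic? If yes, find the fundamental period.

f1 = 1 Hz, f2 = 2 Hz
Period T1 = 1/1, T2 = 1/2
Ratio T1/T2 = 2/1, which is rational.
The signal is periodic with fundamental period T = 1/GCD(1,2) = 1 s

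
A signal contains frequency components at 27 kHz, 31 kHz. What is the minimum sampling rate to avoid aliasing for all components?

The highest frequency component is f_max = 31 kHz.
Nyquist rate = 2 * f_max = 2 * 31 kHz = 62 kHz.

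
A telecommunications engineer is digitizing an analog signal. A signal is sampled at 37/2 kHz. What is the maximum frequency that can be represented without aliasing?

The maximum frequency that can be represented without aliasing
is the Nyquist frequency: f_max = f_s / 2 = 37/2 kHz / 2 = 37/4 kHz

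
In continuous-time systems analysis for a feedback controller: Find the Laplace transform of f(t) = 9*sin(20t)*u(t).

Standard pair: sin(wt)*u(t) <-> w/(s^2+w^2)
With w = 20: L{9*sin(20t)*u(t)} = 180/(s^2+400)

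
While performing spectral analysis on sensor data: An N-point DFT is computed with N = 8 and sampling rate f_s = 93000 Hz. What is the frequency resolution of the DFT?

DFT frequency resolution = f_s / N
= 93000 / 8 = 11625 Hz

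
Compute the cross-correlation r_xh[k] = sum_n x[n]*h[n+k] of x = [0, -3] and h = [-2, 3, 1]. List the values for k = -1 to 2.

Both sequences indexed from 0 and zero outside their support.
Lags with overlap: k = -1 to 2.
  r_xh[-1] = x[1]*h[0] = 6
  r_xh[0] = x[0]*h[0] + x[1]*h[1] = -9
  r_xh[1] = x[0]*h[1] + x[1]*h[2] = -3
  r_xh[2] = x[0]*h[2] = 0
r_xh = [6, -9, -3, 0] (for k = -1, ..., 2)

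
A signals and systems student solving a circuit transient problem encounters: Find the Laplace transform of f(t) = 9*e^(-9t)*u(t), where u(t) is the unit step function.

Standard Laplace transform pair:
e^(-at)*u(t) <-> 1/(s+a)
With a = 9: L{9*e^(-9t)*u(t)} = 9/(s+9), ROC: Re(s) > -9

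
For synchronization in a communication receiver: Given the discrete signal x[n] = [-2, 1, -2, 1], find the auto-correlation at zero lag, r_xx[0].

The auto-correlation at zero lag r_xx[0] equals the signal energy.
r_xx[0] = sum of x[n]^2 = (-2)^2 + 1^2 + (-2)^2 + 1^2
= 4 + 1 + 4 + 1 = 10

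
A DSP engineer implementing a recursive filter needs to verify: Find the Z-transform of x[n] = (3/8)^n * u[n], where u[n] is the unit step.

The Z-transform of a^n * u[n] is z/(z-a) for |z| > |a|.
Here a = 3/8, so X(z) = z/(z - (3/8)) = 8z/(8z - 3)
ROC: |z| > 3/8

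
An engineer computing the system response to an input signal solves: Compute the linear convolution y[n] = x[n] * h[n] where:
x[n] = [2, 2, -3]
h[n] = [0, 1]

y[n] = sum_k x[k]*h[n-k]. Output length = len(x) + len(h) - 1 = 3 + 2 - 1 = 4.
y[0] = 2*0 = 0
y[1] = 2*0 + 2*1 = 2
y[2] = -3*0 + 2*1 = 2
y[3] = -3*1 = -3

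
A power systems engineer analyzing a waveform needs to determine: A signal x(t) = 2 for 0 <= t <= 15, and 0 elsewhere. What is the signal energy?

Energy = integral of |x(t)|^2 dt over the signal duration
= 2^2 * 15 = 4 * 15 = 60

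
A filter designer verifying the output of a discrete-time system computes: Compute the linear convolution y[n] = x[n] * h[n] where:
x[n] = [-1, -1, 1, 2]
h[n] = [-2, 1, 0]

y[n] = sum_k x[k]*h[n-k]. Output length = len(x) + len(h) - 1 = 4 + 3 - 1 = 6.
y[0] = -1*-2 = 2
y[1] = -1*-2 + -1*1 = 1
y[2] = 1*-2 + -1*1 + -1*0 = -3
y[3] = 2*-2 + 1*1 + -1*0 = -3
y[4] = 2*1 + 1*0 = 2
y[5] = 2*0 = 0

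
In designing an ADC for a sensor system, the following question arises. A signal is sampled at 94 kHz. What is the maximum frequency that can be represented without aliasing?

The maximum frequency that can be represented without aliasing
is the Nyquist frequency: f_max = f_s / 2 = 94 kHz / 2 = 47 kHz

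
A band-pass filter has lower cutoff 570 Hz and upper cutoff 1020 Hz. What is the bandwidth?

Bandwidth = f_high - f_low
= 1020 Hz - 570 Hz = 450 Hz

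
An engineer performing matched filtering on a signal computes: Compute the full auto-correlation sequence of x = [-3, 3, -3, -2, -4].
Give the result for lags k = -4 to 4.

r_xx[k] = sum_m x[m]*x[m+k], indexed from 0, for k = -4 to 4:
  r_xx[-4] = x[4]*x[0] = 12
  r_xx[-3] = x[3]*x[0] + x[4]*x[1] = -6
  r_xx[-2] = x[2]*x[0] + x[3]*x[1] + x[4]*x[2] = 15
  r_xx[-1] = x[1]*x[0] + x[2]*x[1] + x[3]*x[2] + x[4]*x[3] = -4
  r_xx[0] = x[0]*x[0] + x[1]*x[1] + x[2]*x[2] + x[3]*x[3] + x[4]*x[4] = 47
  r_xx[1] = x[0]*x[1] + x[1]*x[2] + x[2]*x[3] + x[3]*x[4] = -4
  r_xx[2] = x[0]*x[2] + x[1]*x[3] + x[2]*x[4] = 15
  r_xx[3] = x[0]*x[3] + x[1]*x[4] = -6
  r_xx[4] = x[0]*x[4] = 12
r_xx = [12, -6, 15, -4, 47, -4, 15, -6, 12]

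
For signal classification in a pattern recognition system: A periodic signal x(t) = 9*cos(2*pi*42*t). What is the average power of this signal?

Average power of A*cos(wt) is A^2/2.
P = 9^2 / 2 = 81/2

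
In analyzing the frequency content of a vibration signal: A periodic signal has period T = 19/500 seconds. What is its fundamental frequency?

The fundamental frequency is the reciprocal of the period.
f = 1/T = 1/(19/500) = 500/19 Hz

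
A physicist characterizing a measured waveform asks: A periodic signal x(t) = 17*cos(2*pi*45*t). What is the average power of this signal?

Average power of A*cos(wt) is A^2/2.
P = 17^2 / 2 = 289/2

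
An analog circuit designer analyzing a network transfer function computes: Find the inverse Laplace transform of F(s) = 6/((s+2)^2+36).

Standard pair: w/((s+a)^2+w^2) <-> e^(-at)*sin(wt)*u(t)
With a=2, w=6: f(t) = e^(-2t)*sin(6t)*u(t)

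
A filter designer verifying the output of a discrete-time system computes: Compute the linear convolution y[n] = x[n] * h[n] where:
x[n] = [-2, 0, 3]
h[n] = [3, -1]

y[n] = sum_k x[k]*h[n-k]. Output length = len(x) + len(h) - 1 = 3 + 2 - 1 = 4.
y[0] = -2*3 = -6
y[1] = 0*3 + -2*-1 = 2
y[2] = 3*3 + 0*-1 = 9
y[3] = 3*-1 = -3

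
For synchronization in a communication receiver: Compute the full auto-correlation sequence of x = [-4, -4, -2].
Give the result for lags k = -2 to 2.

r_xx[k] = sum_m x[m]*x[m+k], indexed from 0, for k = -2 to 2:
  r_xx[-2] = x[2]*x[0] = 8
  r_xx[-1] = x[1]*x[0] + x[2]*x[1] = 24
  r_xx[0] = x[0]*x[0] + x[1]*x[1] + x[2]*x[2] = 36
  r_xx[1] = x[0]*x[1] + x[1]*x[2] = 24
  r_xx[2] = x[0]*x[2] = 8
r_xx = [8, 24, 36, 24, 8]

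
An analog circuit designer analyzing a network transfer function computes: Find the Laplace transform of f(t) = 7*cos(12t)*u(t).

Standard pair: cos(wt)*u(t) <-> s/(s^2+w^2)
With w = 12: L{7*cos(12t)*u(t)} = 7s/(s^2+144)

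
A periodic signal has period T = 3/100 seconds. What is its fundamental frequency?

The fundamental frequency is the reciprocal of the period.
f = 1/T = 1/(3/100) = 100/3 Hz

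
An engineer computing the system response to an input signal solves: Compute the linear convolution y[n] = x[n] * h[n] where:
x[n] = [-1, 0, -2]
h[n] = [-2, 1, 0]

y[n] = sum_k x[k]*h[n-k]. Output length = len(x) + len(h) - 1 = 3 + 3 - 1 = 5.
y[0] = -1*-2 = 2
y[1] = 0*-2 + -1*1 = -1
y[2] = -2*-2 + 0*1 + -1*0 = 4
y[3] = -2*1 + 0*0 = -2
y[4] = -2*0 = 0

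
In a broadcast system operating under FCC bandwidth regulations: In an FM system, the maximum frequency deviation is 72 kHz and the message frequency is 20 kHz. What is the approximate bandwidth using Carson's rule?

Carson's rule: BW = 2*(delta_f + f_m)
= 2*(72 + 20) kHz = 184 kHz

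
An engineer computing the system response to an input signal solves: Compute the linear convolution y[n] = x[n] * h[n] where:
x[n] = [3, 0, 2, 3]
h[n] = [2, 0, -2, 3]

y[n] = sum_k x[k]*h[n-k]. Output length = len(x) + len(h) - 1 = 4 + 4 - 1 = 7.
y[0] = 3*2 = 6
y[1] = 0*2 + 3*0 = 0
y[2] = 2*2 + 0*0 + 3*-2 = -2
y[3] = 3*2 + 2*0 + 0*-2 + 3*3 = 15
y[4] = 3*0 + 2*-2 + 0*3 = -4
y[5] = 3*-2 + 2*3 = 0
y[6] = 3*3 = 9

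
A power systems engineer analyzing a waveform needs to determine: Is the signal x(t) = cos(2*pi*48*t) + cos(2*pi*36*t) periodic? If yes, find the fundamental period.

f1 = 48 Hz, f2 = 36 Hz
Period T1 = 1/48, T2 = 1/36
Ratio T1/T2 = 36/48, which is rational.
The signal is periodic with fundamental period T = 1/GCD(48,36) = 1/12 s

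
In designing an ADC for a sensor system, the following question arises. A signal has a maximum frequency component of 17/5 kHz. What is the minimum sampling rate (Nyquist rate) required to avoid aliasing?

By the Nyquist-Shannon sampling theorem,
the minimum sampling rate (Nyquist rate) must be at least 2 * f_max.
Nyquist rate = 2 * 17/5 kHz = 34/5 kHz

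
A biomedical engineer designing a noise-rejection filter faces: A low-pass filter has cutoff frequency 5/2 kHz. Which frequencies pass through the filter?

A low-pass filter passes all frequencies below the cutoff frequency 5/2 kHz and attenuates higher frequencies.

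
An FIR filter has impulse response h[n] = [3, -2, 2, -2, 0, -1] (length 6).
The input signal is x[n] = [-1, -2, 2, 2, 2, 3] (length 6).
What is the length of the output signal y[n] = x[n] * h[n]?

For linear convolution, the output length is:
len(y) = len(x) + len(h) - 1 = 6 + 6 - 1 = 11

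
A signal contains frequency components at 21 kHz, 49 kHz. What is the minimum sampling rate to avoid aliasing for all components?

The highest frequency component is f_max = 49 kHz.
Nyquist rate = 2 * f_max = 2 * 49 kHz = 98 kHz.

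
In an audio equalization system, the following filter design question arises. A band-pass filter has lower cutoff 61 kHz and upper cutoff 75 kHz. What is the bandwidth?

Bandwidth = f_high - f_low
= 75 kHz - 61 kHz = 14 kHz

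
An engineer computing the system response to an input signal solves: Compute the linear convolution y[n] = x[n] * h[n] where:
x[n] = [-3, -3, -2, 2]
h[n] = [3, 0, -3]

y[n] = sum_k x[k]*h[n-k]. Output length = len(x) + len(h) - 1 = 4 + 3 - 1 = 6.
y[0] = -3*3 = -9
y[1] = -3*3 + -3*0 = -9
y[2] = -2*3 + -3*0 + -3*-3 = 3
y[3] = 2*3 + -2*0 + -3*-3 = 15
y[4] = 2*0 + -2*-3 = 6
y[5] = 2*-3 = -6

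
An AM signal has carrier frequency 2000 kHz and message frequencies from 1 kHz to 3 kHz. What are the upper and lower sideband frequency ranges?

Upper sideband (USB) = fc + [fm_low, fm_high] = 2000 + [1, 3] = [2001, 2003] kHz
Lower sideband (LSB) = fc - [fm_high, fm_low] = 2000 - [3, 1] = [1997, 1999] kHz
Total occupied spectrum: 1997 kHz to 2003 kHz (plus carrier at 2000 kHz)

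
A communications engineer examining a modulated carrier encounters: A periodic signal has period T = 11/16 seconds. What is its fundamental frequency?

The fundamental frequency is the reciprocal of the period.
f = 1/T = 1/(11/16) = 16/11 Hz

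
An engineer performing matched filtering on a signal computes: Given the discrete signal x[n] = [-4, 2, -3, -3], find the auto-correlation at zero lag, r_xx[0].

The auto-correlation at zero lag r_xx[0] equals the signal energy.
r_xx[0] = sum of x[n]^2 = (-4)^2 + 2^2 + (-3)^2 + (-3)^2
= 16 + 4 + 9 + 9 = 38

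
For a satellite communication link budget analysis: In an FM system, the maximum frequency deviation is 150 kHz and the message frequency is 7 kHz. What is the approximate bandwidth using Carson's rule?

Carson's rule: BW = 2*(delta_f + f_m)
= 2*(150 + 7) kHz = 314 kHz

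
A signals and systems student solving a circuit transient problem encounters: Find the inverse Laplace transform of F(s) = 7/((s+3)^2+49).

Standard pair: w/((s+a)^2+w^2) <-> e^(-at)*sin(wt)*u(t)
With a=3, w=7: f(t) = e^(-3t)*sin(7t)*u(t)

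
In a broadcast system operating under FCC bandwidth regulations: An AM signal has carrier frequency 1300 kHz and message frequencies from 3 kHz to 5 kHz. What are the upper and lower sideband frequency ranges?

Upper sideband (USB) = fc + [fm_low, fm_high] = 1300 + [3, 5] = [1303, 1305] kHz
Lower sideband (LSB) = fc - [fm_high, fm_low] = 1300 - [5, 3] = [1295, 1297] kHz
Total occupied spectrum: 1295 kHz to 1305 kHz (plus carrier at 1300 kHz)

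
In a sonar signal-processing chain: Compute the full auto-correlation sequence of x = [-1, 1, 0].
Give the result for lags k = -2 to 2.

r_xx[k] = sum_m x[m]*x[m+k], indexed from 0, for k = -2 to 2:
  r_xx[-2] = x[2]*x[0] = 0
  r_xx[-1] = x[1]*x[0] + x[2]*x[1] = -1
  r_xx[0] = x[0]*x[0] + x[1]*x[1] + x[2]*x[2] = 2
  r_xx[1] = x[0]*x[1] + x[1]*x[2] = -1
  r_xx[2] = x[0]*x[2] = 0
r_xx = [0, -1, 2, -1, 0]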